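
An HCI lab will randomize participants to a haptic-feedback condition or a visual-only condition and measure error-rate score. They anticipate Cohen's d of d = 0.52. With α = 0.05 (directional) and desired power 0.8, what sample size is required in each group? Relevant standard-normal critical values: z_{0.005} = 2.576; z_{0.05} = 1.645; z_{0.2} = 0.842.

n = 46 per group

For two independent groups with equal n: n = 2·((z_{α} + z_β) / d)².
z_{α} + z_β = 1.645 + 0.842 = 2.487.
n = 2 × (2.487 / 0.52)² = 2 × 4.783² = 2 × 22.87 = 45.7.
Round up to the next whole participant.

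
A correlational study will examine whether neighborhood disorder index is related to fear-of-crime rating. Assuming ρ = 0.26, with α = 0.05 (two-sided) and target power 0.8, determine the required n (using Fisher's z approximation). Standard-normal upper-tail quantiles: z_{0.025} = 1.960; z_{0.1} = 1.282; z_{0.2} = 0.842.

Fisher's z: C = ½·ln((1+r)/(1−r)) = ½·ln(1.7027) = 0.2661.
n = ((z_{α/2} + z_β)/C)² + 3.
(1.960 + 0.842) / 0.2661 = 2.802 / 0.2661 = 10.530.
n = 10.530² + 3 = 110.88 + 3 = 113.9.
Round up.

n = 114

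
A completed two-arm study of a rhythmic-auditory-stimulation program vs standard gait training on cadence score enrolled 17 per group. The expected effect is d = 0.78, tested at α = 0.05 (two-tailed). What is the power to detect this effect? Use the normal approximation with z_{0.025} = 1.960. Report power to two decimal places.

power ≈ 0.62

For two equal groups, power = Φ(d·√(n/2) − z_{α/2}).
d·√(n/2) = 0.78 × √(17/2) = 0.78 × 2.915 = 2.274.
z_β = 2.274 − 1.960 = 0.314.
Power = Φ(0.314) = 0.623.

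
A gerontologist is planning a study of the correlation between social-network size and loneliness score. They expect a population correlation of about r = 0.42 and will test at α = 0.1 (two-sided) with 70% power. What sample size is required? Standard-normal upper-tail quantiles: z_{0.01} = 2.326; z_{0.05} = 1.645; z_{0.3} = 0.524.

Fisher's z: C = ½·ln((1+r)/(1−r)) = ½·ln(2.4483) = 0.4477.
n = ((z_{α/2} + z_β)/C)² + 3.
(1.645 + 0.524) / 0.4477 = 2.169 / 0.4477 = 4.845.
n = 4.845² + 3 = 23.47 + 3 = 26.5.
Round up.

n = 27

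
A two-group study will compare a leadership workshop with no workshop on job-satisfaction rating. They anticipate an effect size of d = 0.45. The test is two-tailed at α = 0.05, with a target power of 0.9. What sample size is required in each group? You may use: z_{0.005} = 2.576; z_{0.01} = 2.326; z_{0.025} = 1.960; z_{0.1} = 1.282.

For two independent groups with equal n: n = 2·((z_{α/2} + z_β) / d)².
z_{α/2} + z_β = 1.960 + 1.282 = 3.242.
n = 2 × (3.242 / 0.45)² = 2 × 7.204² = 2 × 51.90 = 103.8.
Round up to the next whole participant.

n = 104 per group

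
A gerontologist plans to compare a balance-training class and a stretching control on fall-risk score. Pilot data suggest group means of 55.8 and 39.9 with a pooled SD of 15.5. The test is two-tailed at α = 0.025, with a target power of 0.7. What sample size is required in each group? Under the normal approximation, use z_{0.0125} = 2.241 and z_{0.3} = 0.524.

n = 15 per group

Cohen's d = |M₁ − M₂| / SD_pooled = |55.8 − 39.9| / 15.5 = 15.9 / 15.5 = 1.026.
For two independent groups with equal n: n = 2·((z_{α/2} + z_β) / d)².
z_{α/2} + z_β = 2.241 + 0.524 = 2.765.
n = 2 × (2.765 / 1.026)² = 2 × 2.695² = 2 × 7.26 = 14.5.
Round up to the next whole participant.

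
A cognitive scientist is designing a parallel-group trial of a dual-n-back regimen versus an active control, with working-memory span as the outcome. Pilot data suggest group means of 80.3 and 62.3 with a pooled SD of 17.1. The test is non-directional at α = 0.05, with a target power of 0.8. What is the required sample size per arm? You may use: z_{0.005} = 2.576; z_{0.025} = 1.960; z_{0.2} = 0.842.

Cohen's d = |M₁ − M₂| / SD_pooled = |80.3 − 62.3| / 17.1 = 18.0 / 17.1 = 1.053.
For two independent groups with equal n: n = 2·((z_{α/2} + z_β) / d)².
z_{α/2} + z_β = 1.960 + 0.842 = 2.802.
n = 2 × (2.802 / 1.053)² = 2 × 2.661² = 2 × 7.08 = 14.2.
Round up to the next whole participant.

n = 15 per group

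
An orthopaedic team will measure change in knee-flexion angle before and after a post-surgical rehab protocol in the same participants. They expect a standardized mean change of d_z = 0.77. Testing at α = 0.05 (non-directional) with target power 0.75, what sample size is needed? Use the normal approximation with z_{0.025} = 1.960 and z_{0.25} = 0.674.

n = 12 pairs

For a paired (one-sample on differences) test: n = ((z_{α/2} + z_β) / d)².
z_{α/2} + z_β = 1.960 + 0.674 = 2.634.
n = (2.634 / 0.77)² = 3.421² = 11.70.
Round up.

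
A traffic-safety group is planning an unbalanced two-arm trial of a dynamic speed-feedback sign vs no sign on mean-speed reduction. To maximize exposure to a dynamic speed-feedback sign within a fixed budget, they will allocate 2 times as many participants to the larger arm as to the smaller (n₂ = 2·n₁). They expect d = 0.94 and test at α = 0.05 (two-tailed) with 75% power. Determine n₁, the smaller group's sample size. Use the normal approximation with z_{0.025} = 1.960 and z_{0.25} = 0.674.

With allocation ratio k = n₂/n₁ = 2, Var(x̄₁−x̄₂) = σ²(1/n₁ + 1/(k·n₁)) = σ²·(k+1)/(k·n₁).
So n₁ = (1 + 1/k)·((z_{α/2} + z_β)/d)² = 1.500 × (2.634/0.94)².
n₁ = 1.500 × 7.85 = 11.8.
Round up: n₁ = 12, giving n₂ = 2 × 12 = 24.

n₁ = 12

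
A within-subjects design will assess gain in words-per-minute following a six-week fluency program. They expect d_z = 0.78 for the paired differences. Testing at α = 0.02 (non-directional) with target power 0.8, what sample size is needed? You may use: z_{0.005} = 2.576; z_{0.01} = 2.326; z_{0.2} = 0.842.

For a paired (one-sample on differences) test: n = ((z_{α/2} + z_β) / d)².
z_{α/2} + z_β = 2.326 + 0.842 = 3.168.
n = (3.168 / 0.78)² = 4.062² = 16.50.
Round up.

n = 17 pairs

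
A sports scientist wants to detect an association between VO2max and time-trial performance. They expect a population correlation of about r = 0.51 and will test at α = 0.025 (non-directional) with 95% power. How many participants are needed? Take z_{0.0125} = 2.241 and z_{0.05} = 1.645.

Fisher's z: C = ½·ln((1+r)/(1−r)) = ½·ln(3.0816) = 0.5627.
n = ((z_{α/2} + z_β)/C)² + 3.
(2.241 + 1.645) / 0.5627 = 3.886 / 0.5627 = 6.906.
n = 6.906² + 3 = 47.69 + 3 = 50.7.
Round up.

n = 51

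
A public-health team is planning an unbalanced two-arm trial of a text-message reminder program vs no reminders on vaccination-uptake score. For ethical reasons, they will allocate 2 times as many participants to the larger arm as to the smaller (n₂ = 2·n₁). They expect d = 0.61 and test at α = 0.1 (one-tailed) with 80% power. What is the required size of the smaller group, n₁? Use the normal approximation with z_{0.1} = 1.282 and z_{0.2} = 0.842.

n₁ = 19

With allocation ratio k = n₂/n₁ = 2, Var(x̄₁−x̄₂) = σ²(1/n₁ + 1/(k·n₁)) = σ²·(k+1)/(k·n₁).
So n₁ = (1 + 1/k)·((z_{α} + z_β)/d)² = 1.500 × (2.124/0.61)².
n₁ = 1.500 × 12.12 = 18.2.
Round up: n₁ = 19, giving n₂ = 2 × 19 = 38.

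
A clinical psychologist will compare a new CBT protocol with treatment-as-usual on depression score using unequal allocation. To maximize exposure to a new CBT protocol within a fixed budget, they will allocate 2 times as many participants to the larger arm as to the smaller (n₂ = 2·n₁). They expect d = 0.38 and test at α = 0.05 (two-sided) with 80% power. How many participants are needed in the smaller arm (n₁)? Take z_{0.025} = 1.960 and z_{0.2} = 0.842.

With allocation ratio k = n₂/n₁ = 2, Var(x̄₁−x̄₂) = σ²(1/n₁ + 1/(k·n₁)) = σ²·(k+1)/(k·n₁).
So n₁ = (1 + 1/k)·((z_{α/2} + z_β)/d)² = 1.500 × (2.802/0.38)².
n₁ = 1.500 × 54.37 = 81.6.
Round up: n₁ = 82, giving n₂ = 2 × 82 = 164.

n₁ = 82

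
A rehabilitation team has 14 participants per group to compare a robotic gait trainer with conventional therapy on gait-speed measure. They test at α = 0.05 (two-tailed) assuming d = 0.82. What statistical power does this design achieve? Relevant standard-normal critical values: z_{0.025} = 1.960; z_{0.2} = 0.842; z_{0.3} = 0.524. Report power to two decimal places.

For two equal groups, power = Φ(d·√(n/2) − z_{α/2}).
d·√(n/2) = 0.82 × √(14/2) = 0.82 × 2.646 = 2.170.
z_β = 2.170 − 1.960 = 0.210.
Power = Φ(0.210) = 0.583.

power ≈ 0.58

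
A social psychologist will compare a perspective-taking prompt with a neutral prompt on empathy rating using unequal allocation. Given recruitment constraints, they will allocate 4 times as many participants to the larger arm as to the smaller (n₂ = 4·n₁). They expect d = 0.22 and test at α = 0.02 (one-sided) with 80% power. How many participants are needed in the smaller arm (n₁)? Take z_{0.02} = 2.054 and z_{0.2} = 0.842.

n₁ = 217

With allocation ratio k = n₂/n₁ = 4, Var(x̄₁−x̄₂) = σ²(1/n₁ + 1/(k·n₁)) = σ²·(k+1)/(k·n₁).
So n₁ = (1 + 1/k)·((z_{α} + z_β)/d)² = 1.250 × (2.896/0.22)².
n₁ = 1.250 × 173.28 = 216.6.
Round up: n₁ = 217, giving n₂ = 4 × 217 = 868.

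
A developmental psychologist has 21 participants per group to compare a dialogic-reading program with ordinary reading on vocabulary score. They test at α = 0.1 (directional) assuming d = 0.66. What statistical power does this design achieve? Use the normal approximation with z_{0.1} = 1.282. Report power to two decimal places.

power ≈ 0.80

For two equal groups, power = Φ(d·√(n/2) − z_{α}).
d·√(n/2) = 0.66 × √(21/2) = 0.66 × 3.240 = 2.139.
z_β = 2.139 − 1.282 = 0.857.
Power = Φ(0.857) = 0.804.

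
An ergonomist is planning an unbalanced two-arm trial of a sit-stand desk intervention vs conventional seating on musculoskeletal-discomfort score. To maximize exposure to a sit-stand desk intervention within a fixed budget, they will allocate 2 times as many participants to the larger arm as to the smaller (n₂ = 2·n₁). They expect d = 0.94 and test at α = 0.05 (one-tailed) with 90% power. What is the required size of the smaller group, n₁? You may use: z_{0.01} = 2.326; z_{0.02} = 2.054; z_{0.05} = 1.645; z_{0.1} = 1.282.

n₁ = 15

With allocation ratio k = n₂/n₁ = 2, Var(x̄₁−x̄₂) = σ²(1/n₁ + 1/(k·n₁)) = σ²·(k+1)/(k·n₁).
So n₁ = (1 + 1/k)·((z_{α} + z_β)/d)² = 1.500 × (2.927/0.94)².
n₁ = 1.500 × 9.70 = 14.5.
Round up: n₁ = 15, giving n₂ = 2 × 15 = 30.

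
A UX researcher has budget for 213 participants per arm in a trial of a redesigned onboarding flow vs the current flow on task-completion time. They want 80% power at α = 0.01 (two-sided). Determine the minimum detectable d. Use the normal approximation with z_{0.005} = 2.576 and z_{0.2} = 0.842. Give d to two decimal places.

d_min ≈ 0.33

For two independent groups of n = 213 each: d_min = (z_{α/2} + z_β)·√(2/n).
z-sum = 2.576 + 0.842 = 3.418.
d_min = 3.418 × √(2/213) = 3.418 × 0.0969 = 0.331.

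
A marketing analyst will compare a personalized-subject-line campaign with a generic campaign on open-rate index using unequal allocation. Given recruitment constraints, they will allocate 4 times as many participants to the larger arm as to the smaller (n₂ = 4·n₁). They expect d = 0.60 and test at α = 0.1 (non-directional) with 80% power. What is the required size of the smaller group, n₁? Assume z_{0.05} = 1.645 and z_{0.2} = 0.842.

With allocation ratio k = n₂/n₁ = 4, Var(x̄₁−x̄₂) = σ²(1/n₁ + 1/(k·n₁)) = σ²·(k+1)/(k·n₁).
So n₁ = (1 + 1/k)·((z_{α/2} + z_β)/d)² = 1.250 × (2.487/0.60)².
n₁ = 1.250 × 17.18 = 21.5.
Round up: n₁ = 22, giving n₂ = 4 × 22 = 88.

n₁ = 22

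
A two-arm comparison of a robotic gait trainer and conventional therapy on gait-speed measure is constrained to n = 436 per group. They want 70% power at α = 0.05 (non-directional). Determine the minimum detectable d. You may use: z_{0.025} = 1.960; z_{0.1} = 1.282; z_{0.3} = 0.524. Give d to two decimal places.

d_min ≈ 0.17

For two independent groups of n = 436 each: d_min = (z_{α/2} + z_β)·√(2/n).
z-sum = 1.960 + 0.524 = 2.484.
d_min = 2.484 × √(2/436) = 2.484 × 0.0677 = 0.168.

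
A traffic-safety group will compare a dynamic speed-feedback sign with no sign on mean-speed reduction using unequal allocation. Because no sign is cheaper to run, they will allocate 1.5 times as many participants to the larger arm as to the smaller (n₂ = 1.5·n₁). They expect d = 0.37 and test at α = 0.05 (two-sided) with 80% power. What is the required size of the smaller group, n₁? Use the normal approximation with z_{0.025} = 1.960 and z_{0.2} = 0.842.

With allocation ratio k = n₂/n₁ = 1.5, Var(x̄₁−x̄₂) = σ²(1/n₁ + 1/(k·n₁)) = σ²·(k+1)/(k·n₁).
So n₁ = (1 + 1/k)·((z_{α/2} + z_β)/d)² = 1.667 × (2.802/0.37)².
n₁ = 1.667 × 57.35 = 95.6.
Round up: n₁ = 96, giving n₂ = 1.5 × 96 = 144.

n₁ = 96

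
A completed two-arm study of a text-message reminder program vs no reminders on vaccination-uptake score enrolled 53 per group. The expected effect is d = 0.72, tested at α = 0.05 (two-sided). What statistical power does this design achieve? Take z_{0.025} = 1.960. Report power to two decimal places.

power ≈ 0.96

For two equal groups, power = Φ(d·√(n/2) − z_{α/2}).
d·√(n/2) = 0.72 × √(53/2) = 0.72 × 5.148 = 3.706.
z_β = 3.706 − 1.960 = 1.746.
Power = Φ(1.746) = 0.960.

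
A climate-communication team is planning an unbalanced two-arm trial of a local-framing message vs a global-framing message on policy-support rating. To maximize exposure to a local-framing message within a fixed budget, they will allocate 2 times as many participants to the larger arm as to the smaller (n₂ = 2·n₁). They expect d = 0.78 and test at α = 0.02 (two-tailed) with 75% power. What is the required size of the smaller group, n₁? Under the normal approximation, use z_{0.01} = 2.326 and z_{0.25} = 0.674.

n₁ = 23

With allocation ratio k = n₂/n₁ = 2, Var(x̄₁−x̄₂) = σ²(1/n₁ + 1/(k·n₁)) = σ²·(k+1)/(k·n₁).
So n₁ = (1 + 1/k)·((z_{α/2} + z_β)/d)² = 1.500 × (3.000/0.78)².
n₁ = 1.500 × 14.79 = 22.2.
Round up: n₁ = 23, giving n₂ = 2 × 23 = 46.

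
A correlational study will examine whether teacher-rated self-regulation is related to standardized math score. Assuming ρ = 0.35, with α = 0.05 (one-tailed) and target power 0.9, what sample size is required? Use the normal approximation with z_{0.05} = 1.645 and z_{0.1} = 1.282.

n = 68

Fisher's z: C = ½·ln((1+r)/(1−r)) = ½·ln(2.0769) = 0.3654.
n = ((z_{α} + z_β)/C)² + 3.
(1.645 + 1.282) / 0.3654 = 2.927 / 0.3654 = 8.010.
n = 8.010² + 3 = 64.17 + 3 = 67.2.
Round up.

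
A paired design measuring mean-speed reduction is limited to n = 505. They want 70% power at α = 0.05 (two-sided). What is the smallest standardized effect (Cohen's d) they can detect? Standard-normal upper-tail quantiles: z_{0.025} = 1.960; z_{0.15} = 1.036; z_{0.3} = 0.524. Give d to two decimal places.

For a single sample (or paired design) of n = 505: d_min = (z_{α/2} + z_β)/√n.
z-sum = 1.960 + 0.524 = 2.484.
d_min = 2.484 / √505 = 2.484 / 22.472 = 0.111.

d_min ≈ 0.11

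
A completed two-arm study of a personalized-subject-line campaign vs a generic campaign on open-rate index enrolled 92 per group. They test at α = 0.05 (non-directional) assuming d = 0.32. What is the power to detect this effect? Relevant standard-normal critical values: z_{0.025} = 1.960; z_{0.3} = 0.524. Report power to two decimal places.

For two equal groups, power = Φ(d·√(n/2) − z_{α/2}).
d·√(n/2) = 0.32 × √(92/2) = 0.32 × 6.782 = 2.170.
z_β = 2.170 − 1.960 = 0.210.
Power = Φ(0.210) = 0.583.

power ≈ 0.58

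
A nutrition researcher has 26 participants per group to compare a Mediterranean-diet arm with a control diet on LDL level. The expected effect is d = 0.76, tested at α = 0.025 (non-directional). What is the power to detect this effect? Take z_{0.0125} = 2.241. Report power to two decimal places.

power ≈ 0.69

For two equal groups, power = Φ(d·√(n/2) − z_{α/2}).
d·√(n/2) = 0.76 × √(26/2) = 0.76 × 3.606 = 2.740.
z_β = 2.740 − 2.241 = 0.499.
Power = Φ(0.499) = 0.691.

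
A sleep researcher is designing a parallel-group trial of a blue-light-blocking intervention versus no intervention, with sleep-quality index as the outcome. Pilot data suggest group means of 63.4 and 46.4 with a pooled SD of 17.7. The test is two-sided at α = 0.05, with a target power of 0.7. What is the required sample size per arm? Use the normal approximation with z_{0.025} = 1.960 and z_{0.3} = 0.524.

Cohen's d = |M₁ − M₂| / SD_pooled = |63.4 − 46.4| / 17.7 = 17.0 / 17.7 = 0.960.
For two independent groups with equal n: n = 2·((z_{α/2} + z_β) / d)².
z_{α/2} + z_β = 1.960 + 0.524 = 2.484.
n = 2 × (2.484 / 0.960)² = 2 × 2.587² = 2 × 6.70 = 13.4.
Round up to the next whole participant.

n = 14 per group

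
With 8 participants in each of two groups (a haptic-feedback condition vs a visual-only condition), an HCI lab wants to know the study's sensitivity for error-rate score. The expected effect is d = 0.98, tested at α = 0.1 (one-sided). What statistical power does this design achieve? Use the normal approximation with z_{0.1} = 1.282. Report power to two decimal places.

For two equal groups, power = Φ(d·√(n/2) − z_{α}).
d·√(n/2) = 0.98 × √(8/2) = 0.98 × 2.000 = 1.960.
z_β = 1.960 − 1.282 = 0.678.
Power = Φ(0.678) = 0.751.

power ≈ 0.75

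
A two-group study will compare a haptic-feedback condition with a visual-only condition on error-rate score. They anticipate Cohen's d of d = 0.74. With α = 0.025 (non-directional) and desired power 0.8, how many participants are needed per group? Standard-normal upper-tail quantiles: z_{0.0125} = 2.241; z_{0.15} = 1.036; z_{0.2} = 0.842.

n = 35 per group

For two independent groups with equal n: n = 2·((z_{α/2} + z_β) / d)².
z_{α/2} + z_β = 2.241 + 0.842 = 3.083.
n = 2 × (3.083 / 0.74)² = 2 × 4.166² = 2 × 17.36 = 34.7.
Round up to the next whole participant.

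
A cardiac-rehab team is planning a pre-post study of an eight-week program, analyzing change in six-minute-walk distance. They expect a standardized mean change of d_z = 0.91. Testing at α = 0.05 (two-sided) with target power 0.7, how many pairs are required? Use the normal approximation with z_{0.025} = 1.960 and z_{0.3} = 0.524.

For a paired (one-sample on differences) test: n = ((z_{α/2} + z_β) / d)².
z_{α/2} + z_β = 1.960 + 0.524 = 2.484.
n = (2.484 / 0.91)² = 2.730² = 7.45.
Round up.

n = 8 pairs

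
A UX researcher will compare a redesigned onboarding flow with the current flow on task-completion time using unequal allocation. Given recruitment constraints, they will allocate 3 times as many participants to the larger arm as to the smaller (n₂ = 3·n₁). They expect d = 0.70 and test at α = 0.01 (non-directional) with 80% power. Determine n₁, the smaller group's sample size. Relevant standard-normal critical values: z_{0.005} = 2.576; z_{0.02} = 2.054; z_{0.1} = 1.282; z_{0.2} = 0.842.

With allocation ratio k = n₂/n₁ = 3, Var(x̄₁−x̄₂) = σ²(1/n₁ + 1/(k·n₁)) = σ²·(k+1)/(k·n₁).
So n₁ = (1 + 1/k)·((z_{α/2} + z_β)/d)² = 1.333 × (3.418/0.70)².
n₁ = 1.333 × 23.84 = 31.8.
Round up: n₁ = 32, giving n₂ = 3 × 32 = 96.

n₁ = 32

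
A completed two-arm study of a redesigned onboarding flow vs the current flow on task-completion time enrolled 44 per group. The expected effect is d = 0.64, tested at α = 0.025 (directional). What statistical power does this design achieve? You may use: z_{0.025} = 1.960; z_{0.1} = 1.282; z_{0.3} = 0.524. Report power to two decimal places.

For two equal groups, power = Φ(d·√(n/2) − z_{α}).
d·√(n/2) = 0.64 × √(44/2) = 0.64 × 4.690 = 3.002.
z_β = 3.002 − 1.960 = 1.042.
Power = Φ(1.042) = 0.851.

power ≈ 0.85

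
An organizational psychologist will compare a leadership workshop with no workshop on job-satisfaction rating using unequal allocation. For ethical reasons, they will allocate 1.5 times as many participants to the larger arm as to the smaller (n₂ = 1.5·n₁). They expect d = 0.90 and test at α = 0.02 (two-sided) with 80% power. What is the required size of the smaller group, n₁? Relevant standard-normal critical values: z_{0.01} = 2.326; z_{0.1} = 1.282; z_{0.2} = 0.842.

n₁ = 21

With allocation ratio k = n₂/n₁ = 1.5, Var(x̄₁−x̄₂) = σ²(1/n₁ + 1/(k·n₁)) = σ²·(k+1)/(k·n₁).
So n₁ = (1 + 1/k)·((z_{α/2} + z_β)/d)² = 1.667 × (3.168/0.90)².
n₁ = 1.667 × 12.39 = 20.7.
Round up: n₁ = 21, giving n₂ = ⌈1.5 × 21⌉ = ⌈31.5⌉ = 32.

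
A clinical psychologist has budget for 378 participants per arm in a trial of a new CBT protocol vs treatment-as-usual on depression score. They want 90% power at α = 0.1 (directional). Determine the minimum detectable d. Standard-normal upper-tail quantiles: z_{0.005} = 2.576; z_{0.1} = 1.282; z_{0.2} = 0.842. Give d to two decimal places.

d_min ≈ 0.19

For two independent groups of n = 378 each: d_min = (z_{α} + z_β)·√(2/n).
z-sum = 1.282 + 1.282 = 2.564.
d_min = 2.564 × √(2/378) = 2.564 × 0.0727 = 0.187.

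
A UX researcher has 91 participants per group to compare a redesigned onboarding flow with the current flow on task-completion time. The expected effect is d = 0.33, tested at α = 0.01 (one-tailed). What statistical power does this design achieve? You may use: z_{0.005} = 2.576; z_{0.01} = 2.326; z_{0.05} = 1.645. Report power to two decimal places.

For two equal groups, power = Φ(d·√(n/2) − z_{α}).
d·√(n/2) = 0.33 × √(91/2) = 0.33 × 6.745 = 2.226.
z_β = 2.226 − 2.326 = -0.100.
Power = Φ(-0.100) = 0.460.

power ≈ 0.46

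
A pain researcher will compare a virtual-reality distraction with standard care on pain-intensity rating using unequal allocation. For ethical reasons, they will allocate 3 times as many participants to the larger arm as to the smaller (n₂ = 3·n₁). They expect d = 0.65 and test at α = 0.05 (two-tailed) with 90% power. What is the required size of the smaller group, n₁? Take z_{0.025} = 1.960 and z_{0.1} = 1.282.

With allocation ratio k = n₂/n₁ = 3, Var(x̄₁−x̄₂) = σ²(1/n₁ + 1/(k·n₁)) = σ²·(k+1)/(k·n₁).
So n₁ = (1 + 1/k)·((z_{α/2} + z_β)/d)² = 1.333 × (3.242/0.65)².
n₁ = 1.333 × 24.88 = 33.2.
Round up: n₁ = 34, giving n₂ = 3 × 34 = 102.

n₁ = 34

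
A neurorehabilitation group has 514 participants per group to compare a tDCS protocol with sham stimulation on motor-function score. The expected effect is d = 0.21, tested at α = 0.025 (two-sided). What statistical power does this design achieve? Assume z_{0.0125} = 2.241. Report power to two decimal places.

power ≈ 0.87

For two equal groups, power = Φ(d·√(n/2) − z_{α/2}).
d·√(n/2) = 0.21 × √(514/2) = 0.21 × 16.031 = 3.367.
z_β = 3.367 − 2.241 = 1.126.
Power = Φ(1.126) = 0.870.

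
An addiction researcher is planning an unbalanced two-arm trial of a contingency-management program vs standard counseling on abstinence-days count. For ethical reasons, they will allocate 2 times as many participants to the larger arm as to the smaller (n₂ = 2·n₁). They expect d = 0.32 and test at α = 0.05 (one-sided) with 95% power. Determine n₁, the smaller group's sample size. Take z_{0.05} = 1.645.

n₁ = 159

With allocation ratio k = n₂/n₁ = 2, Var(x̄₁−x̄₂) = σ²(1/n₁ + 1/(k·n₁)) = σ²·(k+1)/(k·n₁).
So n₁ = (1 + 1/k)·((z_{α} + z_β)/d)² = 1.500 × (3.290/0.32)².
n₁ = 1.500 × 105.70 = 158.6.
Round up: n₁ = 159, giving n₂ = 2 × 159 = 318.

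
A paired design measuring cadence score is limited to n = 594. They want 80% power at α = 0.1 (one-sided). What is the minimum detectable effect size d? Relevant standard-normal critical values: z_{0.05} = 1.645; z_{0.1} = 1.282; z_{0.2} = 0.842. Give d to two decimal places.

d_min ≈ 0.09

For a single sample (or paired design) of n = 594: d_min = (z_{α} + z_β)/√n.
z-sum = 1.282 + 0.842 = 2.124.
d_min = 2.124 / √594 = 2.124 / 24.372 = 0.087.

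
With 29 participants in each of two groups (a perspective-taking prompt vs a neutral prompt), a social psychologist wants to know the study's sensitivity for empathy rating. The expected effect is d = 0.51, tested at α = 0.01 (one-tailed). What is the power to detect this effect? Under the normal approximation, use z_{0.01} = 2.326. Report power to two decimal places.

For two equal groups, power = Φ(d·√(n/2) − z_{α}).
d·√(n/2) = 0.51 × √(29/2) = 0.51 × 3.808 = 1.942.
z_β = 1.942 − 2.326 = -0.384.
Power = Φ(-0.384) = 0.350.

power ≈ 0.35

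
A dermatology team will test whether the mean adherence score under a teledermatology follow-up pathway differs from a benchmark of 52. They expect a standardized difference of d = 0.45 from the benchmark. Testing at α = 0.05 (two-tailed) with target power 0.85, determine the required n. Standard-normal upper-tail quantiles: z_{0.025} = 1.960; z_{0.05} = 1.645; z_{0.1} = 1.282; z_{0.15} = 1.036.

For a one-sample test: n = ((z_{α/2} + z_β) / d)².
z_{α/2} + z_β = 1.960 + 1.036 = 2.996.
n = (2.996 / 0.45)² = 6.658² = 44.33.
Round up.

n = 45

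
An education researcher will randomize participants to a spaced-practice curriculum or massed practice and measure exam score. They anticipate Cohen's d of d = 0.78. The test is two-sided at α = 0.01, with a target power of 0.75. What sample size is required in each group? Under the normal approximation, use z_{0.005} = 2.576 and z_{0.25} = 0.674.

For two independent groups with equal n: n = 2·((z_{α/2} + z_β) / d)².
z_{α/2} + z_β = 2.576 + 0.674 = 3.250.
n = 2 × (3.250 / 0.78)² = 2 × 4.167² = 2 × 17.36 = 34.7.
Round up to the next whole participant.

n = 35 per group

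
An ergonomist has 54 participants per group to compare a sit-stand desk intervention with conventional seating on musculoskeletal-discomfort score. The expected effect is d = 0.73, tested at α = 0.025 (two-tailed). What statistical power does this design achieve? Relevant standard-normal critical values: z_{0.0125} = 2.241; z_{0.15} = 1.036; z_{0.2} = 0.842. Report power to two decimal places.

power ≈ 0.94

For two equal groups, power = Φ(d·√(n/2) − z_{α/2}).
d·√(n/2) = 0.73 × √(54/2) = 0.73 × 5.196 = 3.793.
z_β = 3.793 − 2.241 = 1.552.
Power = Φ(1.552) = 0.940.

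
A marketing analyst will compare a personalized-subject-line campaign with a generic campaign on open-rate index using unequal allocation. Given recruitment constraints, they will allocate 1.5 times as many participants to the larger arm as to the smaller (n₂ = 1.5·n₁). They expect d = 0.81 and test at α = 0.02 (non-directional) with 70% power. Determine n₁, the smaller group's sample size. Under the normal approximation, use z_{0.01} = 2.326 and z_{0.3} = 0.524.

With allocation ratio k = n₂/n₁ = 1.5, Var(x̄₁−x̄₂) = σ²(1/n₁ + 1/(k·n₁)) = σ²·(k+1)/(k·n₁).
So n₁ = (1 + 1/k)·((z_{α/2} + z_β)/d)² = 1.667 × (2.850/0.81)².
n₁ = 1.667 × 12.38 = 20.6.
Round up: n₁ = 21, giving n₂ = ⌈1.5 × 21⌉ = ⌈31.5⌉ = 32.

n₁ = 21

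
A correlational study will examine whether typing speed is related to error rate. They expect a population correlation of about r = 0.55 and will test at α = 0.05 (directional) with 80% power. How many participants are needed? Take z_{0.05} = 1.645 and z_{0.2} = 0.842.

n = 20

Fisher's z: C = ½·ln((1+r)/(1−r)) = ½·ln(3.4444) = 0.6184.
n = ((z_{α} + z_β)/C)² + 3.
(1.645 + 0.842) / 0.6184 = 2.487 / 0.6184 = 4.022.
n = 4.022² + 3 = 16.17 + 3 = 19.2.
Round up.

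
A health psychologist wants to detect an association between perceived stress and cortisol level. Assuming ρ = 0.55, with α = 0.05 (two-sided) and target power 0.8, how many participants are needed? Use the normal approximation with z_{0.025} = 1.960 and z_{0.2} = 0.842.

Fisher's z: C = ½·ln((1+r)/(1−r)) = ½·ln(3.4444) = 0.6184.
n = ((z_{α/2} + z_β)/C)² + 3.
(1.960 + 0.842) / 0.6184 = 2.802 / 0.6184 = 4.531.
n = 4.531² + 3 = 20.53 + 3 = 23.5.
Round up.

n = 24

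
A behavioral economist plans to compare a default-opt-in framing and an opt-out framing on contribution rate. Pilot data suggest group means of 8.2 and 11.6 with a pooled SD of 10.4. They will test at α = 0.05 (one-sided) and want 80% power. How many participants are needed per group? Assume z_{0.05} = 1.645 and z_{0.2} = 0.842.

Cohen's d = |M₁ − M₂| / SD_pooled = |8.2 − 11.6| / 10.4 = 3.4 / 10.4 = 0.327.
For two independent groups with equal n: n = 2·((z_{α} + z_β) / d)².
z_{α} + z_β = 1.645 + 0.842 = 2.487.
n = 2 × (2.487 / 0.327)² = 2 × 7.606² = 2 × 57.84 = 115.7.
Round up to the next whole participant.

n = 116 per group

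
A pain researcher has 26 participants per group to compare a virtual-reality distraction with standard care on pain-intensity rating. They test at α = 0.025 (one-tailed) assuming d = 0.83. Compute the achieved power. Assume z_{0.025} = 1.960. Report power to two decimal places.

power ≈ 0.85

For two equal groups, power = Φ(d·√(n/2) − z_{α}).
d·√(n/2) = 0.83 × √(26/2) = 0.83 × 3.606 = 2.993.
z_β = 2.993 − 1.960 = 1.033.
Power = Φ(1.033) = 0.849.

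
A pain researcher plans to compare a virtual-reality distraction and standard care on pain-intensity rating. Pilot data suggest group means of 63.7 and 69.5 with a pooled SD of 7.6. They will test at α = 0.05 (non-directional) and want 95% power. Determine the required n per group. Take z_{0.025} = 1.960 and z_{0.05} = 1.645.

Cohen's d = |M₁ − M₂| / SD_pooled = |63.7 − 69.5| / 7.6 = 5.8 / 7.6 = 0.763.
For two independent groups with equal n: n = 2·((z_{α/2} + z_β) / d)².
z_{α/2} + z_β = 1.960 + 1.645 = 3.605.
n = 2 × (3.605 / 0.763)² = 2 × 4.725² = 2 × 22.32 = 44.6.
Round up to the next whole participant.

n = 45 per group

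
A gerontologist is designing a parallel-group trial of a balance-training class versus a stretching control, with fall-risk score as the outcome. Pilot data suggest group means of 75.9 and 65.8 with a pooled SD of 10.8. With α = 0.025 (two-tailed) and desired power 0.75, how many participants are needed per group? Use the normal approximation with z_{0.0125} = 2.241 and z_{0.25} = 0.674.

n = 20 per group

Cohen's d = |M₁ − M₂| / SD_pooled = |75.9 − 65.8| / 10.8 = 10.1 / 10.8 = 0.935.
For two independent groups with equal n: n = 2·((z_{α/2} + z_β) / d)².
z_{α/2} + z_β = 2.241 + 0.674 = 2.915.
n = 2 × (2.915 / 0.935)² = 2 × 3.118² = 2 × 9.72 = 19.4.
Round up to the next whole participant.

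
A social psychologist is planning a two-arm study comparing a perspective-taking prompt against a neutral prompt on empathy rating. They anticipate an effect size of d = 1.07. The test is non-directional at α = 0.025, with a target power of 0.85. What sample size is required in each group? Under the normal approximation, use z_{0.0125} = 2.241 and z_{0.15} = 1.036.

For two independent groups with equal n: n = 2·((z_{α/2} + z_β) / d)².
z_{α/2} + z_β = 2.241 + 1.036 = 3.277.
n = 2 × (3.277 / 1.07)² = 2 × 3.063² = 2 × 9.38 = 18.8.
Round up to the next whole participant.

n = 19 per group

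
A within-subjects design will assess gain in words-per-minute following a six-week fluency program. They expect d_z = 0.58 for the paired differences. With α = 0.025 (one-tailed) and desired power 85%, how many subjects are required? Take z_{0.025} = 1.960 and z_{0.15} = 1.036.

For a paired (one-sample on differences) test: n = ((z_{α} + z_β) / d)².
z_{α} + z_β = 1.960 + 1.036 = 2.996.
n = (2.996 / 0.58)² = 5.166² = 26.68.
Round up.

n = 27 pairs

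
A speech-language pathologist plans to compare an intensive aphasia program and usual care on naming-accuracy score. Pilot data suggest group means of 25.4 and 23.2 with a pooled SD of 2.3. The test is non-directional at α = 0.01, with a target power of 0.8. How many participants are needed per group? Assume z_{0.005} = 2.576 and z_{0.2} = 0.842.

n = 26 per group

Cohen's d = |M₁ − M₂| / SD_pooled = |25.4 − 23.2| / 2.3 = 2.2 / 2.3 = 0.957.
For two independent groups with equal n: n = 2·((z_{α/2} + z_β) / d)².
z_{α/2} + z_β = 2.576 + 0.842 = 3.418.
n = 2 × (3.418 / 0.957)² = 2 × 3.572² = 2 × 12.76 = 25.5.
Round up to the next whole participant.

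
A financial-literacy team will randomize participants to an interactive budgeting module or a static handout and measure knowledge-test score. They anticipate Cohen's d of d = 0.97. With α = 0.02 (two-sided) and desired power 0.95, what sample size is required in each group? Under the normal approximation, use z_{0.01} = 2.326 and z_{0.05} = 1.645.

For two independent groups with equal n: n = 2·((z_{α/2} + z_β) / d)².
z_{α/2} + z_β = 2.326 + 1.645 = 3.971.
n = 2 × (3.971 / 0.97)² = 2 × 4.094² = 2 × 16.76 = 33.5.
Round up to the next whole participant.

n = 34 per group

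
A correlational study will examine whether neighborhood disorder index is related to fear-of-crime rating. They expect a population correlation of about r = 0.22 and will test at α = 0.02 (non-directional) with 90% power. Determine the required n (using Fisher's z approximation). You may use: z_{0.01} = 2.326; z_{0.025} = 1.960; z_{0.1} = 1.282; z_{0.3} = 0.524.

Fisher's z: C = ½·ln((1+r)/(1−r)) = ½·ln(1.5641) = 0.2237.
n = ((z_{α/2} + z_β)/C)² + 3.
(2.326 + 1.282) / 0.2237 = 3.608 / 0.2237 = 16.129.
n = 16.129² + 3 = 260.14 + 3 = 263.1.
Round up.

n = 264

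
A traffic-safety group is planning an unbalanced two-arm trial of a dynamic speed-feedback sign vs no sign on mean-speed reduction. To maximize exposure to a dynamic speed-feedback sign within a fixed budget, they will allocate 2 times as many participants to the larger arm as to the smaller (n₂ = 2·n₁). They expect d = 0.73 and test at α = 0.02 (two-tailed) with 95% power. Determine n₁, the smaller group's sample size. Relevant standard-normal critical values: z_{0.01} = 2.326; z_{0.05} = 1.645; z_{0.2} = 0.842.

With allocation ratio k = n₂/n₁ = 2, Var(x̄₁−x̄₂) = σ²(1/n₁ + 1/(k·n₁)) = σ²·(k+1)/(k·n₁).
So n₁ = (1 + 1/k)·((z_{α/2} + z_β)/d)² = 1.500 × (3.971/0.73)².
n₁ = 1.500 × 29.59 = 44.4.
Round up: n₁ = 45, giving n₂ = 2 × 45 = 90.

n₁ = 45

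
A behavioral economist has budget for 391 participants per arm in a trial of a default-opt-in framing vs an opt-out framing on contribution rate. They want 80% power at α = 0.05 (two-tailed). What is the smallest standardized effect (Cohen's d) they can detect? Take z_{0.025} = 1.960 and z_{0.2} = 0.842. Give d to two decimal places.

For two independent groups of n = 391 each: d_min = (z_{α/2} + z_β)·√(2/n).
z-sum = 1.960 + 0.842 = 2.802.
d_min = 2.802 × √(2/391) = 2.802 × 0.0715 = 0.200.

d_min ≈ 0.20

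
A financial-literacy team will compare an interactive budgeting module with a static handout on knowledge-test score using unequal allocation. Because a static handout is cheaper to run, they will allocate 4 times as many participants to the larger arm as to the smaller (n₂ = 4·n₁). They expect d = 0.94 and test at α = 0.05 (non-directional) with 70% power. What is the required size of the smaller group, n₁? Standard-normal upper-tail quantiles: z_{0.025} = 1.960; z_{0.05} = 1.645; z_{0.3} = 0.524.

With allocation ratio k = n₂/n₁ = 4, Var(x̄₁−x̄₂) = σ²(1/n₁ + 1/(k·n₁)) = σ²·(k+1)/(k·n₁).
So n₁ = (1 + 1/k)·((z_{α/2} + z_β)/d)² = 1.250 × (2.484/0.94)².
n₁ = 1.250 × 6.98 = 8.7.
Round up: n₁ = 9, giving n₂ = 4 × 9 = 36.

n₁ = 9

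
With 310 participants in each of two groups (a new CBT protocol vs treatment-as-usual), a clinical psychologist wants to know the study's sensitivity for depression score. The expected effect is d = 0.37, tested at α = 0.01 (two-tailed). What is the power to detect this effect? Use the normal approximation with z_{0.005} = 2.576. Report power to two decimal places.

For two equal groups, power = Φ(d·√(n/2) − z_{α/2}).
d·√(n/2) = 0.37 × √(310/2) = 0.37 × 12.450 = 4.606.
z_β = 4.606 − 2.576 = 2.030.
Power = Φ(2.030) = 0.979.

power ≈ 0.98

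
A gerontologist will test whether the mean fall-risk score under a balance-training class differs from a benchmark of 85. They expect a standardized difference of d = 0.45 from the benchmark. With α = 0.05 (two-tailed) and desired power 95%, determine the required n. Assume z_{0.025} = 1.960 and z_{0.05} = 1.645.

n = 65

For a one-sample test: n = ((z_{α/2} + z_β) / d)².
z_{α/2} + z_β = 1.960 + 1.645 = 3.605.
n = (3.605 / 0.45)² = 8.011² = 64.18.
Round up.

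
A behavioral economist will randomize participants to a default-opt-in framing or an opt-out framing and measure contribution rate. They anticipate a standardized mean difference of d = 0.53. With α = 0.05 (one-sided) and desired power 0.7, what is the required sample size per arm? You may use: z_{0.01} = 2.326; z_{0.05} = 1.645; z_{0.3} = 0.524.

n = 34 per group

For two independent groups with equal n: n = 2·((z_{α} + z_β) / d)².
z_{α} + z_β = 1.645 + 0.524 = 2.169.
n = 2 × (2.169 / 0.53)² = 2 × 4.092² = 2 × 16.75 = 33.5.
Round up to the next whole participant.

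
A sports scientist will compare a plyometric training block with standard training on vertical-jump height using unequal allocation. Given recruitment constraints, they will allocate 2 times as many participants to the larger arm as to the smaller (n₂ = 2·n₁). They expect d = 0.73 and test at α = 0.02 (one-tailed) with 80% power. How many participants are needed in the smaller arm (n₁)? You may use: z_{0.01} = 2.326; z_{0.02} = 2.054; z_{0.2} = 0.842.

With allocation ratio k = n₂/n₁ = 2, Var(x̄₁−x̄₂) = σ²(1/n₁ + 1/(k·n₁)) = σ²·(k+1)/(k·n₁).
So n₁ = (1 + 1/k)·((z_{α} + z_β)/d)² = 1.500 × (2.896/0.73)².
n₁ = 1.500 × 15.74 = 23.6.
Round up: n₁ = 24, giving n₂ = 2 × 24 = 48.

n₁ = 24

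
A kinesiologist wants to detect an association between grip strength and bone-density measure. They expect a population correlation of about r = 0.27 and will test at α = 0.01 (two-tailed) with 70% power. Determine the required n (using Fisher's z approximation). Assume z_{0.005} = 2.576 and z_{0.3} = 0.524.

n = 129

Fisher's z: C = ½·ln((1+r)/(1−r)) = ½·ln(1.7397) = 0.2769.
n = ((z_{α/2} + z_β)/C)² + 3.
(2.576 + 0.524) / 0.2769 = 3.100 / 0.2769 = 11.195.
n = 11.195² + 3 = 125.34 + 3 = 128.3.
Round up.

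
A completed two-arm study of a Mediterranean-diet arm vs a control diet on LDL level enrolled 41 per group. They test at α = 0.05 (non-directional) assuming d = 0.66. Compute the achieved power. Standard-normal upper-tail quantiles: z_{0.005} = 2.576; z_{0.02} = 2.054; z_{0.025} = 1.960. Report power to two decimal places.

power ≈ 0.85

For two equal groups, power = Φ(d·√(n/2) − z_{α/2}).
d·√(n/2) = 0.66 × √(41/2) = 0.66 × 4.528 = 2.988.
z_β = 2.988 − 1.960 = 1.028.
Power = Φ(1.028) = 0.848.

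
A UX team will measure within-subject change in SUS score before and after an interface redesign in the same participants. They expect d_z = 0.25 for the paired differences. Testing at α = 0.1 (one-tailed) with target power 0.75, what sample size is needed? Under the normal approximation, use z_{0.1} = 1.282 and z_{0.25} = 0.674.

For a paired (one-sample on differences) test: n = ((z_{α} + z_β) / d)².
z_{α} + z_β = 1.282 + 0.674 = 1.956.
n = (1.956 / 0.25)² = 7.824² = 61.21.
Round up.

n = 62 pairs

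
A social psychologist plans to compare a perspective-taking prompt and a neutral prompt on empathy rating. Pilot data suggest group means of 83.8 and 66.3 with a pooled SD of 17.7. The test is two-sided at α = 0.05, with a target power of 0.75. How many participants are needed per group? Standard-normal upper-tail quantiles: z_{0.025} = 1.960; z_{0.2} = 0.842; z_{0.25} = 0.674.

n = 15 per group

Cohen's d = |M₁ − M₂| / SD_pooled = |83.8 − 66.3| / 17.7 = 17.5 / 17.7 = 0.989.
For two independent groups with equal n: n = 2·((z_{α/2} + z_β) / d)².
z_{α/2} + z_β = 1.960 + 0.674 = 2.634.
n = 2 × (2.634 / 0.989)² = 2 × 2.663² = 2 × 7.09 = 14.2.
Round up to the next whole participant.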